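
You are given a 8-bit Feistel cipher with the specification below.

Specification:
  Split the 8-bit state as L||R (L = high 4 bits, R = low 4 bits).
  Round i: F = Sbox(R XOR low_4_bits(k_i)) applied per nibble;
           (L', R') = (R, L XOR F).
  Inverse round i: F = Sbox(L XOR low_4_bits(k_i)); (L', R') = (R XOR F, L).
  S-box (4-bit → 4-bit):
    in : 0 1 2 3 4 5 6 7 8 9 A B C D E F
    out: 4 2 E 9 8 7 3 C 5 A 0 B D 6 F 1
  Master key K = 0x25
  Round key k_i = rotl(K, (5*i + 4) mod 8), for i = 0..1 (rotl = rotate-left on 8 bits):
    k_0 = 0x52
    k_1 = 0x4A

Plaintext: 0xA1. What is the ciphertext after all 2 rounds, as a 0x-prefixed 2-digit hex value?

0x3B

s_0 = plaintext = 0xA1
s_1 = Round(s_0, k_0) = 0x13
s_2 = Round(s_1, k_1) = 0x3B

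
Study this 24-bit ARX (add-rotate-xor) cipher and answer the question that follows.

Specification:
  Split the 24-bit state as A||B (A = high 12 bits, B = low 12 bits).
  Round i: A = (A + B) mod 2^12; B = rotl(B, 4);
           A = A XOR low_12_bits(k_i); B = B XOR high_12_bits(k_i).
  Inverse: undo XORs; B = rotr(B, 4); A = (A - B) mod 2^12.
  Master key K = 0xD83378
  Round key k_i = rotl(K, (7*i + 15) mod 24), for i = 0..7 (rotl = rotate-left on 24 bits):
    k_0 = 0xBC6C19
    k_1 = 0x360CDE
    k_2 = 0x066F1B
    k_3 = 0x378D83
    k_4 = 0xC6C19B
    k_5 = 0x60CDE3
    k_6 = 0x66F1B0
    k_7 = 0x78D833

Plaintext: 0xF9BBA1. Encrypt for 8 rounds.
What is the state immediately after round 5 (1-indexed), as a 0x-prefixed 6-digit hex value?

s_0 = plaintext = 0xF9BBA1
s_1 = Round(s_0, k_0) = 0x7251DD
s_2 = Round(s_1, k_1) = 0x5DCEB1
s_3 = Round(s_2, k_2) = 0xB96B78
s_4 = Round(s_3, k_3) = 0xA8D4F3
s_5 = Round(s_4, k_4) = 0xE1B358
s_6 = Round(s_5, k_5) = 0xC9038F
s_7 = Round(s_6, k_6) = 0x1AFE9C
s_8 = Round(s_7, k_7) = 0x878E43

0xE1B358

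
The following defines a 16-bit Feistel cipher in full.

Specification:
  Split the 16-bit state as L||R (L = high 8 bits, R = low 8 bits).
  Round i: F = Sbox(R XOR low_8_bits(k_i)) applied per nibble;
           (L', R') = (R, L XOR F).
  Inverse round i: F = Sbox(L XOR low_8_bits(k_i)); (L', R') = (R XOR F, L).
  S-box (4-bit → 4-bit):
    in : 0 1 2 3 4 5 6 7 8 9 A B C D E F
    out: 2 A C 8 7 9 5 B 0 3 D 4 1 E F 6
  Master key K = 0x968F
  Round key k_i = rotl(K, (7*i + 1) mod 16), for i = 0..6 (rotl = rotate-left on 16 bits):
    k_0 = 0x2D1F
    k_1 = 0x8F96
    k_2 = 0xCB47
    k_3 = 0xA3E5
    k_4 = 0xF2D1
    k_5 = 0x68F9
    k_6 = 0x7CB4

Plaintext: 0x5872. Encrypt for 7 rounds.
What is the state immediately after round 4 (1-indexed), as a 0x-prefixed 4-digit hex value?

0x2D50

s_0 = plaintext = 0x5872
s_1 = Round(s_0, k_0) = 0x7206
s_2 = Round(s_1, k_1) = 0x0640
s_3 = Round(s_2, k_2) = 0x402D
s_4 = Round(s_3, k_3) = 0x2D50
s_5 = Round(s_4, k_4) = 0x5027
s_6 = Round(s_5, k_5) = 0x27BF
s_7 = Round(s_6, k_6) = 0xBF03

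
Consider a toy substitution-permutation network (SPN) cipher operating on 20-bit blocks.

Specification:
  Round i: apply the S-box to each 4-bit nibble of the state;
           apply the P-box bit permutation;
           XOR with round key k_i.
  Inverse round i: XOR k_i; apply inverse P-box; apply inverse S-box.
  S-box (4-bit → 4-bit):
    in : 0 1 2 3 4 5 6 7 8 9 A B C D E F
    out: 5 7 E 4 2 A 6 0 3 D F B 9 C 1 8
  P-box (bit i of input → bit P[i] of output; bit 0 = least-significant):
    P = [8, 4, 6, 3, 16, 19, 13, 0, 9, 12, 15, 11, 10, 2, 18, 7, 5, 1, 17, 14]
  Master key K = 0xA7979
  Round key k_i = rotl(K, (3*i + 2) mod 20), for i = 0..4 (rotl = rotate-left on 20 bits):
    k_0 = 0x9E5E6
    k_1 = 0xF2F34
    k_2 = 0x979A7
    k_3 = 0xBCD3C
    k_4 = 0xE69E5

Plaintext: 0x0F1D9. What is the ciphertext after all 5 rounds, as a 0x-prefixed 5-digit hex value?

0x94EAC

s_0 = plaintext = 0x0F1D9
s_1 = Round(s_0, k_0) = 0xB560F
s_2 = Round(s_1, k_1) = 0xEDF9A
s_3 = Round(s_2, k_2) = 0xC505E
s_4 = Round(s_3, k_3) = 0x30E99
s_5 = Round(s_4, k_4) = 0x94EAC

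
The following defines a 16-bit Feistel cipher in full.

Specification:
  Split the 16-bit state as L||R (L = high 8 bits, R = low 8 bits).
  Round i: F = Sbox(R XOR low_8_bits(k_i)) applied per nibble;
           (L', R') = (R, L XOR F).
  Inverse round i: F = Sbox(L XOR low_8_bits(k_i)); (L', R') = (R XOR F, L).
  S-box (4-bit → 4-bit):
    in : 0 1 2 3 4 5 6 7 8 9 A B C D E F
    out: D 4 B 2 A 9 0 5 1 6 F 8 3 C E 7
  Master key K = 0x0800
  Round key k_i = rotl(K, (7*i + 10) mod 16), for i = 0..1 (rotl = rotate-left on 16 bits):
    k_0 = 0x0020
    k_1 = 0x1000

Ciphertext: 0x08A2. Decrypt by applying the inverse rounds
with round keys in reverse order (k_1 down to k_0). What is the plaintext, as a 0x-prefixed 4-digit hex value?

0x9A73

s_0 = ciphertext = 0x08A2
s_1 = InvRound(s_0, k_1) = 0x7308
s_2 = InvRound(s_1, k_0) = 0x9A73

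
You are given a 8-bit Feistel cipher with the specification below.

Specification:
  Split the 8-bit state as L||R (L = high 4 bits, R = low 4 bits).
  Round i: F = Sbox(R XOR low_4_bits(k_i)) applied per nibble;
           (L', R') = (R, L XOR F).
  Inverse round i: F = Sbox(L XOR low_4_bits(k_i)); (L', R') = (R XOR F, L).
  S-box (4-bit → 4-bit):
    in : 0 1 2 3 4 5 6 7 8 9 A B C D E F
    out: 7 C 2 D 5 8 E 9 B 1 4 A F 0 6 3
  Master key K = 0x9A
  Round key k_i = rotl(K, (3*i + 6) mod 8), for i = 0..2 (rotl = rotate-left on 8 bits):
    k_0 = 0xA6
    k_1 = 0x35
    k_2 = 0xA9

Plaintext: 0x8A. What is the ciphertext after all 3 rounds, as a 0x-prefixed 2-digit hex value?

0x8B

s_0 = plaintext = 0x8A
s_1 = Round(s_0, k_0) = 0xA7
s_2 = Round(s_1, k_1) = 0x78
s_3 = Round(s_2, k_2) = 0x8B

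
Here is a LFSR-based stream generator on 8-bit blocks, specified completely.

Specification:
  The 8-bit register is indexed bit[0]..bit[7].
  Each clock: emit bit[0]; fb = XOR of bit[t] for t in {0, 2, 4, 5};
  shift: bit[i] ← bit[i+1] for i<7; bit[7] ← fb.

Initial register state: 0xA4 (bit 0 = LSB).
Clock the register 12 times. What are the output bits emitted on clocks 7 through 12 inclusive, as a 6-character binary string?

reg_0 = 0xA4
clock 1: out=0, reg = 0x52
clock 2: out=0, reg = 0xA9
clock 3: out=1, reg = 0x54
clock 4: out=0, reg = 0x2A
clock 5: out=0, reg = 0x95
clock 6: out=1, reg = 0xCA
clock 7: out=0, reg = 0x65
clock 8: out=1, reg = 0xB2
clock 9: out=0, reg = 0x59
clock 10: out=1, reg = 0x2C
clock 11: out=0, reg = 0x16
clock 12: out=0, reg = 0x0B

010100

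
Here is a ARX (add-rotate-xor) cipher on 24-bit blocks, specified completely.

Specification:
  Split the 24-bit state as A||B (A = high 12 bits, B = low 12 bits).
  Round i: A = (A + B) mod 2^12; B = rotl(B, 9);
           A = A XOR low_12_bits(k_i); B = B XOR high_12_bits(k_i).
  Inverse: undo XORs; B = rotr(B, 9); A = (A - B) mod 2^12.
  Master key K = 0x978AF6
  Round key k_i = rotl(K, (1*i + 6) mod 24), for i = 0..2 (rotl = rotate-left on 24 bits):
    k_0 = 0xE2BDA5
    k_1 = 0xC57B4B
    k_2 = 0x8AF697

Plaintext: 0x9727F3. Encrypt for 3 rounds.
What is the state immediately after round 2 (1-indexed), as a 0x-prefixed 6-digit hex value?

s_0 = plaintext = 0x9727F3
s_1 = Round(s_0, k_0) = 0xCC08D5
s_2 = Round(s_1, k_1) = 0xEDE74D
s_3 = Round(s_2, k_2) = 0x0BC246

0xEDE74D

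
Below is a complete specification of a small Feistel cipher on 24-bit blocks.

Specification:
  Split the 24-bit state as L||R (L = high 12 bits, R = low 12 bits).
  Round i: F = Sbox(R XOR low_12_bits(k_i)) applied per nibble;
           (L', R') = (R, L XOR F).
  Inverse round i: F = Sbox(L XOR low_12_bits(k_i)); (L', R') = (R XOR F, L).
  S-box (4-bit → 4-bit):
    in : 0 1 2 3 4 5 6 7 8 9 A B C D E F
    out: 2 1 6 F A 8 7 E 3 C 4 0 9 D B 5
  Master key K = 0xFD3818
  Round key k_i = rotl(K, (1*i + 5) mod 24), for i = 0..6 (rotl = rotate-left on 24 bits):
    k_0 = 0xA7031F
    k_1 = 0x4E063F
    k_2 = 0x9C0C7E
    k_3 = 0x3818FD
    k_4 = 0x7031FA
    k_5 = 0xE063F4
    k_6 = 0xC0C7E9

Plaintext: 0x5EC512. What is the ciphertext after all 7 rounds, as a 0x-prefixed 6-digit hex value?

s_0 = plaintext = 0x5EC512
s_1 = Round(s_0, k_0) = 0x5122C1
s_2 = Round(s_1, k_1) = 0x2C1F49
s_3 = Round(s_2, k_2) = 0xF49D3F
s_4 = Round(s_3, k_3) = 0xD3F7DF
s_5 = Round(s_4, k_4) = 0x7DFA57
s_6 = Round(s_5, k_5) = 0xA57B90
s_7 = Round(s_6, k_6) = 0xB903BB

0xB903BB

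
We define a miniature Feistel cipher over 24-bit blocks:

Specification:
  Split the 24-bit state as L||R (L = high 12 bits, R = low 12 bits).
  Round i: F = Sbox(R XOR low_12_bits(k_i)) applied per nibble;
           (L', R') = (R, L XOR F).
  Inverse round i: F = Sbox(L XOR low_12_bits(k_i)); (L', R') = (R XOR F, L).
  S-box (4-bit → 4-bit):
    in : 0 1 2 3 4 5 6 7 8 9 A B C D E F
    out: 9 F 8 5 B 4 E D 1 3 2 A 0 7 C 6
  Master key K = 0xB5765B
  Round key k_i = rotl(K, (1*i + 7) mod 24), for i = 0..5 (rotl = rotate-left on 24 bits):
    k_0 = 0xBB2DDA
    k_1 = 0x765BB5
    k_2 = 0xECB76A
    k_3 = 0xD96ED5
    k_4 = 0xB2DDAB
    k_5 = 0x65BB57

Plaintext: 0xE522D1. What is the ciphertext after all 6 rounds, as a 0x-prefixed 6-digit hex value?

s_0 = plaintext = 0xE522D1
s_1 = Round(s_0, k_0) = 0x2D18C8
s_2 = Round(s_1, k_1) = 0x8C8706
s_3 = Round(s_2, k_2) = 0x706128
s_4 = Round(s_3, k_3) = 0x128161
s_5 = Round(s_4, k_4) = 0x16112A
s_6 = Round(s_5, k_5) = 0x12A3B6

0x12A3B6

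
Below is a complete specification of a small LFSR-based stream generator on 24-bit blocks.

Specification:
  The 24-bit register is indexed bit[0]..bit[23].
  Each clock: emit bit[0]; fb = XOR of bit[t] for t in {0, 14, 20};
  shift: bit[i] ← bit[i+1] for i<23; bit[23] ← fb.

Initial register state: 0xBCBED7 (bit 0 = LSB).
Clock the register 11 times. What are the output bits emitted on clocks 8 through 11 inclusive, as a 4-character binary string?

reg_0 = 0xBCBED7
clock 1: out=1, reg = 0x5E5F6B
clock 2: out=1, reg = 0xAF2FB5
clock 3: out=1, reg = 0xD797DA
clock 4: out=0, reg = 0xEBCBED
clock 5: out=1, reg = 0x75E5F6
clock 6: out=0, reg = 0x3AF2FB
clock 7: out=1, reg = 0x9D797D
clock 8: out=1, reg = 0xCEBCBE
clock 9: out=0, reg = 0x675E5F
clock 10: out=1, reg = 0x33AF2F
clock 11: out=1, reg = 0x19D797

1011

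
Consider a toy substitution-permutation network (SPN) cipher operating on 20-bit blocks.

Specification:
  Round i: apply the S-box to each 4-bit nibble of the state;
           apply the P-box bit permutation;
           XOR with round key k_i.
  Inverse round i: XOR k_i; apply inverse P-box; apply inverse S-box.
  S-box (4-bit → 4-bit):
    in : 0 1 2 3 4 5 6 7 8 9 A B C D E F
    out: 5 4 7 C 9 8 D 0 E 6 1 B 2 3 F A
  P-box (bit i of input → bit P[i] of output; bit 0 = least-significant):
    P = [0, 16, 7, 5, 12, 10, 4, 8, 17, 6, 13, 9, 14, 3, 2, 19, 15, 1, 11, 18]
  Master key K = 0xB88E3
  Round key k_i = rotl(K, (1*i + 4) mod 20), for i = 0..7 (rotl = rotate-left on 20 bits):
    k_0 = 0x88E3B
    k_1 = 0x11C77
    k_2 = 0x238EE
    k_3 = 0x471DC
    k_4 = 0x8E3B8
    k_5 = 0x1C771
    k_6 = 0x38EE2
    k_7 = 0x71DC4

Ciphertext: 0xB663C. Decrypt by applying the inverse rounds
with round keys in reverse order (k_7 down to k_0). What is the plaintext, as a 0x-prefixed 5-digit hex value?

0x274AD

s_0 = ciphertext = 0xB663C
s_1 = InvRound(s_0, k_7) = 0x3B863
s_2 = InvRound(s_1, k_6) = 0x773D0
s_3 = InvRound(s_2, k_5) = 0x470D6
s_4 = InvRound(s_3, k_4) = 0xB8F45
s_5 = InvRound(s_4, k_3) = 0x6B622
s_6 = InvRound(s_5, k_2) = 0x69FC1
s_7 = InvRound(s_6, k_1) = 0xB1438
s_8 = InvRound(s_7, k_0) = 0x274AD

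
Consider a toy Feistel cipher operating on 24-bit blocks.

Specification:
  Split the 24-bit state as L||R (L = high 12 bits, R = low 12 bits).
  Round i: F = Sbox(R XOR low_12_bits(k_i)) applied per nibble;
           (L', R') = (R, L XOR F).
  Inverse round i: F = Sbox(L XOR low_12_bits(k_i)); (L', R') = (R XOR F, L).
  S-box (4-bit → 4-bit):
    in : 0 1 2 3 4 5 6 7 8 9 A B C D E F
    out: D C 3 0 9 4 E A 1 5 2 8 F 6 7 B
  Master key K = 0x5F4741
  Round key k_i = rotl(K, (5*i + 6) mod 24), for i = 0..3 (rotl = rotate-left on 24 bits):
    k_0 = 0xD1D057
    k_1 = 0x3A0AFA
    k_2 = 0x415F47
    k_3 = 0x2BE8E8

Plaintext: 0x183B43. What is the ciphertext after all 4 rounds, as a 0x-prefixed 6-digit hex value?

0x05FA44

s_0 = plaintext = 0x183B43
s_1 = Round(s_0, k_0) = 0xB4394A
s_2 = Round(s_1, k_1) = 0x94ABCE
s_3 = Round(s_2, k_2) = 0xBCE05F
s_4 = Round(s_3, k_3) = 0x05FA44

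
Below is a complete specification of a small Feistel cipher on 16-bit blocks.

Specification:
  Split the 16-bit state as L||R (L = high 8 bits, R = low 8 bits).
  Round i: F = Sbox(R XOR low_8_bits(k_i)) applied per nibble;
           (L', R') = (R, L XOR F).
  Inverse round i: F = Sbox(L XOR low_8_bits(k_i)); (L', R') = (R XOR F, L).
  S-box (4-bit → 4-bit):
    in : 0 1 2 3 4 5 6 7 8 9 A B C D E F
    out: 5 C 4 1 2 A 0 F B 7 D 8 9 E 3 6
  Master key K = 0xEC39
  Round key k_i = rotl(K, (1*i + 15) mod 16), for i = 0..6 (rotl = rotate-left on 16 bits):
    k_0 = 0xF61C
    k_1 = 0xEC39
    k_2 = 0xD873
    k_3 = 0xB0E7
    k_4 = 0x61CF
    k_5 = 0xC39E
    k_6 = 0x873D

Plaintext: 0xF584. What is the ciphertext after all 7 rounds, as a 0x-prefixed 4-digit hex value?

0x7CDC

s_0 = plaintext = 0xF584
s_1 = Round(s_0, k_0) = 0x848E
s_2 = Round(s_1, k_1) = 0x8E0B
s_3 = Round(s_2, k_2) = 0x0B75
s_4 = Round(s_3, k_3) = 0x757F
s_5 = Round(s_4, k_4) = 0x7FF0
s_6 = Round(s_5, k_5) = 0xF07C
s_7 = Round(s_6, k_6) = 0x7CDC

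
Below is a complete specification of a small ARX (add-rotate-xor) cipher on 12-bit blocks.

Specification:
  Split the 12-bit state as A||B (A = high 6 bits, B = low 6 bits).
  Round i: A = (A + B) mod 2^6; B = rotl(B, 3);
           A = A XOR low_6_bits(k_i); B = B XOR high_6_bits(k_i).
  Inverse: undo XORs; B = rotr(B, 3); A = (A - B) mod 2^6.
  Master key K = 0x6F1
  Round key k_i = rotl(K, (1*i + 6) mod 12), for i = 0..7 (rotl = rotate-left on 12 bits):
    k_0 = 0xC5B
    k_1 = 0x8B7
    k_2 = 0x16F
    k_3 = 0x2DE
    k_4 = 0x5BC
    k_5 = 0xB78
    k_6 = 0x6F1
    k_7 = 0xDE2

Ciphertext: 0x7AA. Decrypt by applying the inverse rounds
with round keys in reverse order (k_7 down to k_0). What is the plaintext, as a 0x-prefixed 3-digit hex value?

s_0 = ciphertext = 0x7AA
s_1 = InvRound(s_0, k_7) = 0x46B
s_2 = InvRound(s_1, k_6) = 0x686
s_3 = InvRound(s_2, k_5) = 0x15D
s_4 = InvRound(s_3, k_4) = 0x819
s_5 = InvRound(s_4, k_3) = 0xB12
s_6 = InvRound(s_5, k_2) = 0x27A
s_7 = InvRound(s_6, k_1) = 0xEC3
s_8 = InvRound(s_7, k_0) = 0x296

0x296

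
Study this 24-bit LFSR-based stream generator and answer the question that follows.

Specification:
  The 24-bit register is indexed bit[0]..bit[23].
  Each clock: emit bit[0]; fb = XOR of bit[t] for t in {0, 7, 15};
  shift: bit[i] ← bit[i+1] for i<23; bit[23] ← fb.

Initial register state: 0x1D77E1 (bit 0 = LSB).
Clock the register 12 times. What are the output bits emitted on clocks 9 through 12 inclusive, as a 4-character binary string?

reg_0 = 0x1D77E1
clock 1: out=1, reg = 0x0EBBF0
clock 2: out=0, reg = 0x075DF8
clock 3: out=0, reg = 0x83AEFC
clock 4: out=0, reg = 0x41D77E
clock 5: out=0, reg = 0xA0EBBF
clock 6: out=1, reg = 0xD075DF
clock 7: out=1, reg = 0x683AEF
clock 8: out=1, reg = 0x341D77
clock 9: out=1, reg = 0x9A0EBB
clock 10: out=1, reg = 0x4D075D
clock 11: out=1, reg = 0xA683AE
clock 12: out=0, reg = 0x5341D7

1110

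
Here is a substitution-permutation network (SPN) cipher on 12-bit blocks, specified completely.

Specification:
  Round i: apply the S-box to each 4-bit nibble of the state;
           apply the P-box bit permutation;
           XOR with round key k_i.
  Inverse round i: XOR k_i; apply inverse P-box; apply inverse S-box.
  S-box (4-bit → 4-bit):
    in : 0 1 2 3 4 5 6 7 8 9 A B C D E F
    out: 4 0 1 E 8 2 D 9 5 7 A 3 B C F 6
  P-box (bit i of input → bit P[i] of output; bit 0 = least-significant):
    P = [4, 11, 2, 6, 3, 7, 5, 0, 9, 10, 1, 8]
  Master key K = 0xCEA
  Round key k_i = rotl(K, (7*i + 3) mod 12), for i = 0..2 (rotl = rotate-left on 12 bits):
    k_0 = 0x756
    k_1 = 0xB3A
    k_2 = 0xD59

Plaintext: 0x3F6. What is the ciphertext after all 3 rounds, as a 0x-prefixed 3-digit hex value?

0x3D7

s_0 = plaintext = 0x3F6
s_1 = Round(s_0, k_0) = 0x2A0
s_2 = Round(s_1, k_1) = 0x9BF
s_3 = Round(s_2, k_2) = 0x3D7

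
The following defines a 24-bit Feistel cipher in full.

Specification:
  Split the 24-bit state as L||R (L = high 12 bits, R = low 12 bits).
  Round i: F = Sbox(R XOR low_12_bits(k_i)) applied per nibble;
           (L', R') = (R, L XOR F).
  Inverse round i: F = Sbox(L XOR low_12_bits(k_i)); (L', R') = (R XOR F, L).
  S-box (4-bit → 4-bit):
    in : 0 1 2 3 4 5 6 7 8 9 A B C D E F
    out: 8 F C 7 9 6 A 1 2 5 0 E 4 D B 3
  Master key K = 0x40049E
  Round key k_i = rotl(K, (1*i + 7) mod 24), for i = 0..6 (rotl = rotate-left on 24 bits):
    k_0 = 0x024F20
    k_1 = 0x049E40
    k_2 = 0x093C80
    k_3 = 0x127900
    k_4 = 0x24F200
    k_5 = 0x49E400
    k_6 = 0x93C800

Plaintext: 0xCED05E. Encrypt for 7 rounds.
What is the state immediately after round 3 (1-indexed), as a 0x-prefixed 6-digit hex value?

0xFB488F

s_0 = plaintext = 0xCED05E
s_1 = Round(s_0, k_0) = 0x05EFF6
s_2 = Round(s_1, k_1) = 0xFF6FB4
s_3 = Round(s_2, k_2) = 0xFB488F
s_4 = Round(s_3, k_3) = 0x88F097
s_5 = Round(s_4, k_4) = 0x0974DE
s_6 = Round(s_5, k_5) = 0x4DE84C
s_7 = Round(s_6, k_6) = 0x84CC4A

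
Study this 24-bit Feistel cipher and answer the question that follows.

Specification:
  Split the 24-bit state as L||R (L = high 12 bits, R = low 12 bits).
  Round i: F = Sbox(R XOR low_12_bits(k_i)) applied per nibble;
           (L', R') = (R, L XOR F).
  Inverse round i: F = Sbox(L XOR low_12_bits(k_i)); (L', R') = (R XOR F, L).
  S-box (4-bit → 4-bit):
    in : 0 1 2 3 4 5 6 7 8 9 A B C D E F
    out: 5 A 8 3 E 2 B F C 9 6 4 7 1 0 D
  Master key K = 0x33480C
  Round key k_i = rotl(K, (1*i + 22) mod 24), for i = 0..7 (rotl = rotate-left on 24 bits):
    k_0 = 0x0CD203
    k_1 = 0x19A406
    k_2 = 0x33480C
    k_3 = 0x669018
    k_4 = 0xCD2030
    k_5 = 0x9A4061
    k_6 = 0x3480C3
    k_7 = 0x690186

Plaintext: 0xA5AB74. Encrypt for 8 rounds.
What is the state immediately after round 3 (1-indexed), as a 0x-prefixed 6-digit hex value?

0x417401

s_0 = plaintext = 0xA5AB74
s_1 = Round(s_0, k_0) = 0xB743A5
s_2 = Round(s_1, k_1) = 0x3A5417
s_3 = Round(s_2, k_2) = 0x417401
s_4 = Round(s_3, k_3) = 0x401ABE
s_5 = Round(s_4, k_4) = 0xABE2C1
s_6 = Round(s_5, k_5) = 0x2C12DB
s_7 = Round(s_6, k_6) = 0x2DBA6D
s_8 = Round(s_7, k_7) = 0xA6D6DF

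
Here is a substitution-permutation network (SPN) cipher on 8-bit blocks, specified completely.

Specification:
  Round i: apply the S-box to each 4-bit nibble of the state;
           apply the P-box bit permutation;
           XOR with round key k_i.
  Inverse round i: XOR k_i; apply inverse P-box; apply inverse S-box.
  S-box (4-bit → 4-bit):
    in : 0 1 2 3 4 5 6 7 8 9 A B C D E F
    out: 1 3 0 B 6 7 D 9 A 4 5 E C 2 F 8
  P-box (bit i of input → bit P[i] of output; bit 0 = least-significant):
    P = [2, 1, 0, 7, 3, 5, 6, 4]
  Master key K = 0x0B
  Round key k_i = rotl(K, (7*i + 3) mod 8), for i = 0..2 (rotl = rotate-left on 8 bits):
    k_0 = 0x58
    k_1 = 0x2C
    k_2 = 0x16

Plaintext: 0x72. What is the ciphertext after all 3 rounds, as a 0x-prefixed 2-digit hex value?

s_0 = plaintext = 0x72
s_1 = Round(s_0, k_0) = 0x40
s_2 = Round(s_1, k_1) = 0x48
s_3 = Round(s_2, k_2) = 0xF4

0xF4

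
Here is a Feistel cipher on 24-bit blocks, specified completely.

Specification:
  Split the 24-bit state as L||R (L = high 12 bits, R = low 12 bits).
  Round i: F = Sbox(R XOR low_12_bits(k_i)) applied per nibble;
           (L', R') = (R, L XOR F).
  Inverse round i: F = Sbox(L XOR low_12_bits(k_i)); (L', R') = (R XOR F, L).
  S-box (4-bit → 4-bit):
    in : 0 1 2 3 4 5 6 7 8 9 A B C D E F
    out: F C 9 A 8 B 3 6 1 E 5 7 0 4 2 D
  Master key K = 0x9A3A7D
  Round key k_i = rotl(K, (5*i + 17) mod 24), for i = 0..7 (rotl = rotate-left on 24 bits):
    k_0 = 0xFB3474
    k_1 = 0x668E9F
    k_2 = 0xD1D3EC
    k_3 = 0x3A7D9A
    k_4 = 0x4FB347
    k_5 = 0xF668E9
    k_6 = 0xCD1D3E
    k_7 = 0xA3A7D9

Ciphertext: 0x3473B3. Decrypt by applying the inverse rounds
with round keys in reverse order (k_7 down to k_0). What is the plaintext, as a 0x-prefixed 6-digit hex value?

s_0 = ciphertext = 0x3473B3
s_1 = InvRound(s_0, k_7) = 0xB51347
s_2 = InvRound(s_1, k_6) = 0x07AB51
s_3 = InvRound(s_2, k_5) = 0xABB07A
s_4 = InvRound(s_3, k_4) = 0xEAAABB
s_5 = InvRound(s_4, k_3) = 0x014EAA
s_6 = InvRound(s_5, k_2) = 0x47B014
s_7 = InvRound(s_6, k_1) = 0x53C47B
s_8 = InvRound(s_7, k_0) = 0x8FA53C

0x8FA53C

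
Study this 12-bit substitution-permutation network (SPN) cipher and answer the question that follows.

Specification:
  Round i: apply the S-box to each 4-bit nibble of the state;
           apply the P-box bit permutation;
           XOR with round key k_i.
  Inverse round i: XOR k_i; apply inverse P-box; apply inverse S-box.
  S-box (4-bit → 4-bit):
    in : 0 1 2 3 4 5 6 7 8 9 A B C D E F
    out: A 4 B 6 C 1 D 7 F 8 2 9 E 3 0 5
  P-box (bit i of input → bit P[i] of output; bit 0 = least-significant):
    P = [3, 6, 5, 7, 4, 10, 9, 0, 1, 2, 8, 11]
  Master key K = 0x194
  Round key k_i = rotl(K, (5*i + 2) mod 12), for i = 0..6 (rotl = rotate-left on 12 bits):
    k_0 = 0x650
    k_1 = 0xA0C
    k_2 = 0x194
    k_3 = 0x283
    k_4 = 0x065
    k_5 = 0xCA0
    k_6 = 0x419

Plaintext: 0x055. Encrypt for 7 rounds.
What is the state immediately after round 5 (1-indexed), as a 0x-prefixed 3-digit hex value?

0x57F

s_0 = plaintext = 0x055
s_1 = Round(s_0, k_0) = 0xE4C
s_2 = Round(s_1, k_1) = 0x8ED
s_3 = Round(s_2, k_2) = 0x8DA
s_4 = Round(s_3, k_3) = 0xFD5
s_5 = Round(s_4, k_4) = 0x57F
s_6 = Round(s_5, k_5) = 0xA9A
s_7 = Round(s_6, k_6) = 0x45C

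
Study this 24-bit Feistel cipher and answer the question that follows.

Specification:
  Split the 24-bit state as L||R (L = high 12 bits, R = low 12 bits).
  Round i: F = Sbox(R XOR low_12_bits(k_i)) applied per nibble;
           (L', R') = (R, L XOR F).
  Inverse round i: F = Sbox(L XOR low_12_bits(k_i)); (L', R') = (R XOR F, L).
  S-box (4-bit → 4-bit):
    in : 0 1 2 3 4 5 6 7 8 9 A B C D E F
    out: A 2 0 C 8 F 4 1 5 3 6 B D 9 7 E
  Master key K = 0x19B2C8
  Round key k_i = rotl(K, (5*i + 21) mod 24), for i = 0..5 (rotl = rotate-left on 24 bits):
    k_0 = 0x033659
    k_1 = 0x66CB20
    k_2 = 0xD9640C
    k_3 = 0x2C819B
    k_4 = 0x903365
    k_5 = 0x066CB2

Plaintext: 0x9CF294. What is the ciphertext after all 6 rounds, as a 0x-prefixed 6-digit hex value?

s_0 = plaintext = 0x9CF294
s_1 = Round(s_0, k_0) = 0x294116
s_2 = Round(s_1, k_1) = 0x116450
s_3 = Round(s_2, k_2) = 0x450BEB
s_4 = Round(s_3, k_3) = 0xBEB24A
s_5 = Round(s_4, k_4) = 0x24A9E5
s_6 = Round(s_5, k_5) = 0x9E5DBB

0x9E5DBB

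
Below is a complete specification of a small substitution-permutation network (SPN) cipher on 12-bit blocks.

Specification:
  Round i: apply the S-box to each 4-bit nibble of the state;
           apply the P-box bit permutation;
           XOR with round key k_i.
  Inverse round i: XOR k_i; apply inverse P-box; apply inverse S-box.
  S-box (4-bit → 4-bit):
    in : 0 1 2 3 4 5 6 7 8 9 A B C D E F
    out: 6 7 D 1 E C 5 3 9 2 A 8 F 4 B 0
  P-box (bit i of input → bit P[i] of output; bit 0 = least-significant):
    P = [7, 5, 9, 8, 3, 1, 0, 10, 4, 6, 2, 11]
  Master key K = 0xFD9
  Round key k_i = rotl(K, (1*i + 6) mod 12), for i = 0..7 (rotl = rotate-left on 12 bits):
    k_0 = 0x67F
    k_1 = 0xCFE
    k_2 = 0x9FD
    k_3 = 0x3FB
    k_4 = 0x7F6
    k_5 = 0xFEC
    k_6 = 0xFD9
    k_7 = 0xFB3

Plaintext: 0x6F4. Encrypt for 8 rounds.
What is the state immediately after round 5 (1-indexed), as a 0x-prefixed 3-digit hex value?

0x724

s_0 = plaintext = 0x6F4
s_1 = Round(s_0, k_0) = 0x54B
s_2 = Round(s_1, k_1) = 0x1F9
s_3 = Round(s_2, k_2) = 0x989
s_4 = Round(s_3, k_3) = 0x793
s_5 = Round(s_4, k_4) = 0x724
s_6 = Round(s_5, k_5) = 0x895
s_7 = Round(s_6, k_6) = 0x4CB
s_8 = Round(s_7, k_7) = 0x2FC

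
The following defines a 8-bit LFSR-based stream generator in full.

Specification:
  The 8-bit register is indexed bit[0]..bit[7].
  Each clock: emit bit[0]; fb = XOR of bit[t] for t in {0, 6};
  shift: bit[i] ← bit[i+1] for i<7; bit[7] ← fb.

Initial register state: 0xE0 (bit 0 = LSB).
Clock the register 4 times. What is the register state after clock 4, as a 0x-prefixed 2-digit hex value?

reg_0 = 0xE0
clock 1: out=0, reg = 0xF0
clock 2: out=0, reg = 0xF8
clock 3: out=0, reg = 0xFC
clock 4: out=0, reg = 0xFE

0xFE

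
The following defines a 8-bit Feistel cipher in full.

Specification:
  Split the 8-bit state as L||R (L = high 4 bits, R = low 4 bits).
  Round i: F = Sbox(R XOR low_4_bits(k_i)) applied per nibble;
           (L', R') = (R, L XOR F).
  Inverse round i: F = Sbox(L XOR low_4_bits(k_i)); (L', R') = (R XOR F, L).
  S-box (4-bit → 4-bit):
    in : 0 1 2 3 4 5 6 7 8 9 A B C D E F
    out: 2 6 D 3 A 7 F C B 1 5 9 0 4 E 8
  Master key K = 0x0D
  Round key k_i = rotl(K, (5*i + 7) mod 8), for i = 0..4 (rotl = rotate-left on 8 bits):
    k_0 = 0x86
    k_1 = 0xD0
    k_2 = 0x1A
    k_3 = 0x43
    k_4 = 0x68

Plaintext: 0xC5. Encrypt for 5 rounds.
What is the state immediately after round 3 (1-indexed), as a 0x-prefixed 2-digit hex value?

s_0 = plaintext = 0xC5
s_1 = Round(s_0, k_0) = 0x5F
s_2 = Round(s_1, k_1) = 0xFD
s_3 = Round(s_2, k_2) = 0xD3
s_4 = Round(s_3, k_3) = 0x3F
s_5 = Round(s_4, k_4) = 0xFF

0xD3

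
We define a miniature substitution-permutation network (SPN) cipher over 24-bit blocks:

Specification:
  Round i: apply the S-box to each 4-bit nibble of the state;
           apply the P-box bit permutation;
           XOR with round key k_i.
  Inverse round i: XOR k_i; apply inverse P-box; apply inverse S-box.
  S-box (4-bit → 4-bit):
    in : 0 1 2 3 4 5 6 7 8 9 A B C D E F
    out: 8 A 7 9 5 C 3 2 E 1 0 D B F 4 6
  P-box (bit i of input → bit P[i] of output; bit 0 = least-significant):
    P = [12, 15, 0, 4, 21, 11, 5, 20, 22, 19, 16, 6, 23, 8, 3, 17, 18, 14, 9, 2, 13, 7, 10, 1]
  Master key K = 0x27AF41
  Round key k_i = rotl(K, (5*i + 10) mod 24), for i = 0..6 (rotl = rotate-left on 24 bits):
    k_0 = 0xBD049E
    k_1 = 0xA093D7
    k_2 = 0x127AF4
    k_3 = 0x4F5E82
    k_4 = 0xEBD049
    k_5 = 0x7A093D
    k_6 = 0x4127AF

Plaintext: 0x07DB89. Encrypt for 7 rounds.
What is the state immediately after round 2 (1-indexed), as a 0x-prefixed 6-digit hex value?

s_0 = plaintext = 0x07DB89
s_1 = Round(s_0, k_0) = 0x6E5DF4
s_2 = Round(s_1, k_1) = 0xEBA93E
s_3 = Round(s_2, k_2) = 0x667CF1
s_4 = Round(s_3, k_3) = 0x03B772
s_5 = Round(s_4, k_4) = 0x654846
s_6 = Round(s_5, k_5) = 0xD3BBD1
s_7 = Round(s_6, k_6) = 0xB68B51

0xEBA93E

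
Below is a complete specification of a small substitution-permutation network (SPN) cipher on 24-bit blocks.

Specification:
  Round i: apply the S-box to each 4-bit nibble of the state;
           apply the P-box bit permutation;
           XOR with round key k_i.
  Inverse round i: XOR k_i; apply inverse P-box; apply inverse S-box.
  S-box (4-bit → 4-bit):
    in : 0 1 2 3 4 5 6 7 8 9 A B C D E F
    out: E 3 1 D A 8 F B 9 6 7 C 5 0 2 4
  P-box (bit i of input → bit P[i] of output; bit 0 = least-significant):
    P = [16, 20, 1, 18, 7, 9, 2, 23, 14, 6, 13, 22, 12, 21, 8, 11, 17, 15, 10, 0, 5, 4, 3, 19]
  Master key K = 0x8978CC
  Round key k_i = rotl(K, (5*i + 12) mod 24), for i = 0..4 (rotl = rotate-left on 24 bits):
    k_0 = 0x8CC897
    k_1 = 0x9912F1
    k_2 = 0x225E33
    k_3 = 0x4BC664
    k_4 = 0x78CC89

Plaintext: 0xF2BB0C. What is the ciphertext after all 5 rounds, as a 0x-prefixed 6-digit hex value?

s_0 = plaintext = 0xF2BB0C
s_1 = Round(s_0, k_0) = 0x4FE399
s_2 = Round(s_1, k_1) = 0xE174E7
s_3 = Round(s_2, k_2) = 0x55C463
s_4 = Round(s_3, k_3) = 0x86D5A3
s_5 = Round(s_4, k_4) = 0x374A2E

0x374A2E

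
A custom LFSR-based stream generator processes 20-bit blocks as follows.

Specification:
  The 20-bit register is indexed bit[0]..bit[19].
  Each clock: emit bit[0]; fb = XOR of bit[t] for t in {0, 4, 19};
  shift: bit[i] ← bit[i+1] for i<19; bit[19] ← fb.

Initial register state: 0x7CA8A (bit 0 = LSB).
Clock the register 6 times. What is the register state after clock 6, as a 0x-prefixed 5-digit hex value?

reg_0 = 0x7CA8A
clock 1: out=0, reg = 0x3E545
clock 2: out=1, reg = 0x9F2A2
clock 3: out=0, reg = 0xCF951
clock 4: out=1, reg = 0xE7CA8
clock 5: out=0, reg = 0xF3E54
clock 6: out=0, reg = 0x79F2A

0x79F2A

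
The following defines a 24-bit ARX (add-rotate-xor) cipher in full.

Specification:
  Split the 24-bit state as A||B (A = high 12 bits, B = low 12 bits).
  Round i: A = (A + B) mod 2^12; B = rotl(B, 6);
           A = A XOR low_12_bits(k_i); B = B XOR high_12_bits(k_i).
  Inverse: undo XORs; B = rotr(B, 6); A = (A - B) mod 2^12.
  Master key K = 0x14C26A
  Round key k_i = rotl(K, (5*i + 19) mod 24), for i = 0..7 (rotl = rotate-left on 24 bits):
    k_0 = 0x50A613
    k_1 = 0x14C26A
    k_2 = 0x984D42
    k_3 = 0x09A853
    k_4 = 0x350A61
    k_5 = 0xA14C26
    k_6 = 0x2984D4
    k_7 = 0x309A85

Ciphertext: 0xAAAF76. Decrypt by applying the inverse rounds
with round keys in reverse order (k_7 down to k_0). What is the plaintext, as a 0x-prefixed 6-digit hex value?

0x4CC608

s_0 = ciphertext = 0xAAAF76
s_1 = InvRound(s_0, k_7) = 0x03EFF1
s_2 = InvRound(s_1, k_6) = 0xA75A75
s_3 = InvRound(s_2, k_5) = 0xE12841
s_4 = InvRound(s_3, k_4) = 0x00746C
s_5 = InvRound(s_4, k_3) = 0xAC1D93
s_6 = InvRound(s_5, k_2) = 0x1B35D0
s_7 = InvRound(s_6, k_1) = 0xCC7712
s_8 = InvRound(s_7, k_0) = 0x4CC608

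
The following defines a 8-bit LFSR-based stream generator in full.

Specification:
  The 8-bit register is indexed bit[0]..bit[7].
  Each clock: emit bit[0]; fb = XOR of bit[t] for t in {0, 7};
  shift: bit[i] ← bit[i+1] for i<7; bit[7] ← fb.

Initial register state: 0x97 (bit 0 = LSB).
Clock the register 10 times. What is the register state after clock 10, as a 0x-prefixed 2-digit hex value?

0x9C

reg_0 = 0x97
clock 1: out=1, reg = 0x4B
clock 2: out=1, reg = 0xA5
clock 3: out=1, reg = 0x52
clock 4: out=0, reg = 0x29
clock 5: out=1, reg = 0x94
clock 6: out=0, reg = 0xCA
clock 7: out=0, reg = 0xE5
clock 8: out=1, reg = 0x72
clock 9: out=0, reg = 0x39
clock 10: out=1, reg = 0x9C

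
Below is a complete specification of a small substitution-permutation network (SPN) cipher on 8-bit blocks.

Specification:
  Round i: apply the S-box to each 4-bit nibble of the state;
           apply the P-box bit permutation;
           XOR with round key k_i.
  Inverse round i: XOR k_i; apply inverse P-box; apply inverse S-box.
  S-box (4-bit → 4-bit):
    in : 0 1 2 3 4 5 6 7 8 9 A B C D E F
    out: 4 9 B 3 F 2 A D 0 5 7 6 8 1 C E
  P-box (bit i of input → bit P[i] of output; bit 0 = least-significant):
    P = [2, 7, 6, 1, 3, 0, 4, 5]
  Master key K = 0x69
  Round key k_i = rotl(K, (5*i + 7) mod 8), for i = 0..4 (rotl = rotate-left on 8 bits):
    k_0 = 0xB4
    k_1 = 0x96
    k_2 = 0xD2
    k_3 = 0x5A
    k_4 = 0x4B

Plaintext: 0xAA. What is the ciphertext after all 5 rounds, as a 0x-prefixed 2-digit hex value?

s_0 = plaintext = 0xAA
s_1 = Round(s_0, k_0) = 0x69
s_2 = Round(s_1, k_1) = 0xF3
s_3 = Round(s_2, k_2) = 0x67
s_4 = Round(s_3, k_3) = 0x3D
s_5 = Round(s_4, k_4) = 0x46

0x46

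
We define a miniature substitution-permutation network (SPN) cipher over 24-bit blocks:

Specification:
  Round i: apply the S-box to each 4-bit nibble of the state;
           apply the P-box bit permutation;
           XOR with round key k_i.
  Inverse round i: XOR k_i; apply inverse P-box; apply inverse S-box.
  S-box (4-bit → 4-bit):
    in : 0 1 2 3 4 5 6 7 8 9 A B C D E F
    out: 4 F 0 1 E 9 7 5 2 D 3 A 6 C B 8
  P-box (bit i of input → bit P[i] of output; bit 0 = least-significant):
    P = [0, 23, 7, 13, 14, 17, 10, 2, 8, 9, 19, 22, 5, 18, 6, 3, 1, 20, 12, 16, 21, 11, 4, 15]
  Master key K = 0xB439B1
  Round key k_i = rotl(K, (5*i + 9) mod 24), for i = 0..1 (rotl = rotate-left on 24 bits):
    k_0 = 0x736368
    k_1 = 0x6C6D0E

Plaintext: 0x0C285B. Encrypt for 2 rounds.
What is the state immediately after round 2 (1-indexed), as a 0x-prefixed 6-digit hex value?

s_0 = plaintext = 0x0C285B
s_1 = Round(s_0, k_0) = 0xE3117C
s_2 = Round(s_1, k_1) = 0x80A2E4

0x80A2E4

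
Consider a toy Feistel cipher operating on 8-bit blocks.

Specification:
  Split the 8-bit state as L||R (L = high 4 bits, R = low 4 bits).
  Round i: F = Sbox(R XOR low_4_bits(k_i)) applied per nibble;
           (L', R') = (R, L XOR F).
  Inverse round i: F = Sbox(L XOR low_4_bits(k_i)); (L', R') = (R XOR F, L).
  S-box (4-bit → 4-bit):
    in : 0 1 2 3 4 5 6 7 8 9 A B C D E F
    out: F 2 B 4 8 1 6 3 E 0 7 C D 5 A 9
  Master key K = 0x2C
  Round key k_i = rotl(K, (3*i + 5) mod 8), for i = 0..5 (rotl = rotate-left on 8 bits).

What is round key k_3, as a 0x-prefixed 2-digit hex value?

0x0B

K = 0x2C
k_0 = rotl(K, (3*0+5) mod 8) = rotl(K, 5) = 0x85
k_1 = rotl(K, (3*1+5) mod 8) = rotl(K, 0) = 0x2C
k_2 = rotl(K, (3*2+5) mod 8) = rotl(K, 3) = 0x61
k_3 = rotl(K, (3*3+5) mod 8) = rotl(K, 6) = 0x0B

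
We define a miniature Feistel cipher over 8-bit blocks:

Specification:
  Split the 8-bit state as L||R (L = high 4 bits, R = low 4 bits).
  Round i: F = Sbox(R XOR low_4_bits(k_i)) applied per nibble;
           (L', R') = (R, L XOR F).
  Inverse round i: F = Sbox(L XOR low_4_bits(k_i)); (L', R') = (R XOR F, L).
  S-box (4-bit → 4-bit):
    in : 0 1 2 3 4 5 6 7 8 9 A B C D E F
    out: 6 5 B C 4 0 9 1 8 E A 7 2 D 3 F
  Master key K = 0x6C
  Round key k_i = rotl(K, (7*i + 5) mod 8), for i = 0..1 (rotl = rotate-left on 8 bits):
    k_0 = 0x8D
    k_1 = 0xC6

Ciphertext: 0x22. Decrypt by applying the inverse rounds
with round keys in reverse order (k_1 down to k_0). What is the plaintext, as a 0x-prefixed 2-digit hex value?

s_0 = ciphertext = 0x22
s_1 = InvRound(s_0, k_1) = 0x62
s_2 = InvRound(s_1, k_0) = 0x56

0x56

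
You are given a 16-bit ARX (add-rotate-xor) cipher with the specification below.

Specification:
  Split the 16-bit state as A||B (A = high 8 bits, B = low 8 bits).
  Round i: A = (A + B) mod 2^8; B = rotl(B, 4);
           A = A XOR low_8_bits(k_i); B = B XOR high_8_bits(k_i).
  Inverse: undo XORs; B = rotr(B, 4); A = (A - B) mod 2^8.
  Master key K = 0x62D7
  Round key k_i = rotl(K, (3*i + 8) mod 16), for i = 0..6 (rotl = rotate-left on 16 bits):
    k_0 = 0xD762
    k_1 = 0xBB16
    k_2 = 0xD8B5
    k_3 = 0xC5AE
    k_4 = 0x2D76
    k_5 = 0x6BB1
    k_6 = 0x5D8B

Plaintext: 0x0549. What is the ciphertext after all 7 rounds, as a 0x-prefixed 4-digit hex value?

s_0 = plaintext = 0x0549
s_1 = Round(s_0, k_0) = 0x2C43
s_2 = Round(s_1, k_1) = 0x798F
s_3 = Round(s_2, k_2) = 0xBD20
s_4 = Round(s_3, k_3) = 0x73C7
s_5 = Round(s_4, k_4) = 0x4C51
s_6 = Round(s_5, k_5) = 0x2C7E
s_7 = Round(s_6, k_6) = 0x21BA

0x21BA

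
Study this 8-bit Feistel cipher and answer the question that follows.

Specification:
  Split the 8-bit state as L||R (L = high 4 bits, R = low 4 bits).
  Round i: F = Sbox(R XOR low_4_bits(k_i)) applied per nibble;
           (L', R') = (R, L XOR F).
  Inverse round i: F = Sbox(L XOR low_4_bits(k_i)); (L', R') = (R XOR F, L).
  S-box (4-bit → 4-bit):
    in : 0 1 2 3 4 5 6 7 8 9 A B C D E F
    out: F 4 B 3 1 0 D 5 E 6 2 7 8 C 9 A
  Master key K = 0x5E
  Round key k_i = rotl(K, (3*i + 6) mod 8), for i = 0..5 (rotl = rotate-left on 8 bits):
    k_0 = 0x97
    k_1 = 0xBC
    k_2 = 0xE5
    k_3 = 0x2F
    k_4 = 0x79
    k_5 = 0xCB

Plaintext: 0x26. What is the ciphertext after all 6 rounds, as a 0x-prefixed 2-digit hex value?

s_0 = plaintext = 0x26
s_1 = Round(s_0, k_0) = 0x66
s_2 = Round(s_1, k_1) = 0x64
s_3 = Round(s_2, k_2) = 0x42
s_4 = Round(s_3, k_3) = 0x28
s_5 = Round(s_4, k_4) = 0x86
s_6 = Round(s_5, k_5) = 0x64

0x64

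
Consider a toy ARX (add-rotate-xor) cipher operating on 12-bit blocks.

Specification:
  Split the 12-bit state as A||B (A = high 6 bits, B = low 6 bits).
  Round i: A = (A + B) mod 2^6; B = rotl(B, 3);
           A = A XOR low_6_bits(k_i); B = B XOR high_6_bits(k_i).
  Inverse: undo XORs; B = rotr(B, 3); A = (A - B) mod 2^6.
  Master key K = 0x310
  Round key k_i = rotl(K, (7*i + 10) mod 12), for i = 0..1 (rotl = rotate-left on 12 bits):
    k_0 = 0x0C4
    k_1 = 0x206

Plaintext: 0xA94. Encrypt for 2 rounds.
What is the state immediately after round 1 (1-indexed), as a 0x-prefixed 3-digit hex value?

s_0 = plaintext = 0xA94
s_1 = Round(s_0, k_0) = 0xEA1
s_2 = Round(s_1, k_1) = 0x744

0xEA1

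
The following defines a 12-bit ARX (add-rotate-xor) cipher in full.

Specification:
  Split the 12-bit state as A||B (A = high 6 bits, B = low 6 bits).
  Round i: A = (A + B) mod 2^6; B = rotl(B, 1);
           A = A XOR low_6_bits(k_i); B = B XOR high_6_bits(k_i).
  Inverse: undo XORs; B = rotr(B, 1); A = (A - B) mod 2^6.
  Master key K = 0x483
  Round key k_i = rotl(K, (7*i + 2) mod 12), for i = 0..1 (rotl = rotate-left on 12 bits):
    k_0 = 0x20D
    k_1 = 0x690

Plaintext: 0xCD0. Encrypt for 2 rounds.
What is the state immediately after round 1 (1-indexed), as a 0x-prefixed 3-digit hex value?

0x3A8

s_0 = plaintext = 0xCD0
s_1 = Round(s_0, k_0) = 0x3A8
s_2 = Round(s_1, k_1) = 0x98B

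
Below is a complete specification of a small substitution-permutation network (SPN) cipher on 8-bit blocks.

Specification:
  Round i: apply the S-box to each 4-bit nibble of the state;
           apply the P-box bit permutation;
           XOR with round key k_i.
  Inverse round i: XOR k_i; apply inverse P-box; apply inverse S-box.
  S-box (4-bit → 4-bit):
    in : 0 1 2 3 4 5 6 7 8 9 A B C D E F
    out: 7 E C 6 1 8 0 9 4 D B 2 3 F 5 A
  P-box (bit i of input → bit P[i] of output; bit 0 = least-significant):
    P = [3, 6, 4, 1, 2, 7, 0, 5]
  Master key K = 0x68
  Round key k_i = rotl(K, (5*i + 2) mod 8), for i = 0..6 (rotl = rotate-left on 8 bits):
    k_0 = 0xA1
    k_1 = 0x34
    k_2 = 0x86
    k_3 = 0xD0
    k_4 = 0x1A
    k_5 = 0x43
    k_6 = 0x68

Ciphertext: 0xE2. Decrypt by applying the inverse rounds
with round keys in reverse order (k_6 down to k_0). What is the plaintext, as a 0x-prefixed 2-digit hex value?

0x13

s_0 = ciphertext = 0xE2
s_1 = InvRound(s_0, k_6) = 0xB7
s_2 = InvRound(s_1, k_5) = 0xA3
s_3 = InvRound(s_2, k_4) = 0x1E
s_4 = InvRound(s_3, k_3) = 0xCA
s_5 = InvRound(s_4, k_2) = 0x4C
s_6 = InvRound(s_5, k_1) = 0x50
s_7 = InvRound(s_6, k_0) = 0x13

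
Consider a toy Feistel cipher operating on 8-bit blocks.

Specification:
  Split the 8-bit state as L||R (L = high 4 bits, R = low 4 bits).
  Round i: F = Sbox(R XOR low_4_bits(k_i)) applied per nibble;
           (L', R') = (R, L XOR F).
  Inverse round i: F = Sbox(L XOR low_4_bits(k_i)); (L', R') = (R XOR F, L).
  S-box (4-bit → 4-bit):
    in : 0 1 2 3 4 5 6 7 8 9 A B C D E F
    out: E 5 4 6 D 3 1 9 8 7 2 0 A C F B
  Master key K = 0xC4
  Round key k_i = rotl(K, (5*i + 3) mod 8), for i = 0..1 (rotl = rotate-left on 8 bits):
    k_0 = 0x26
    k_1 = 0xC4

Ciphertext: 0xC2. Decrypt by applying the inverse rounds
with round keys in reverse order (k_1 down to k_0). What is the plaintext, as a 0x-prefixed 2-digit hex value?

0x6A

s_0 = ciphertext = 0xC2
s_1 = InvRound(s_0, k_1) = 0xAC
s_2 = InvRound(s_1, k_0) = 0x6A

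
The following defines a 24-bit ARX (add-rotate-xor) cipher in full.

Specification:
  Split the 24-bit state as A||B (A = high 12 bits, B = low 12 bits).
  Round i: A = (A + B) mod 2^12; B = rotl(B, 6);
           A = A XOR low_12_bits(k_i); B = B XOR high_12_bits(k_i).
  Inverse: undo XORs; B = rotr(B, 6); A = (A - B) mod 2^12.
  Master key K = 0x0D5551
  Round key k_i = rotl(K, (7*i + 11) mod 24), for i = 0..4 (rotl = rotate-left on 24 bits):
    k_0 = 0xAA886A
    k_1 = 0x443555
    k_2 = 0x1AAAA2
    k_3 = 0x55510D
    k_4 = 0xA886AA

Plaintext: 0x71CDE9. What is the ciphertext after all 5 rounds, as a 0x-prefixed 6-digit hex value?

s_0 = plaintext = 0x71CDE9
s_1 = Round(s_0, k_0) = 0xD6F0DF
s_2 = Round(s_1, k_1) = 0xB1B380
s_3 = Round(s_2, k_2) = 0x4391A4
s_4 = Round(s_3, k_3) = 0x4D0C53
s_5 = Round(s_4, k_4) = 0x789E79

0x789E79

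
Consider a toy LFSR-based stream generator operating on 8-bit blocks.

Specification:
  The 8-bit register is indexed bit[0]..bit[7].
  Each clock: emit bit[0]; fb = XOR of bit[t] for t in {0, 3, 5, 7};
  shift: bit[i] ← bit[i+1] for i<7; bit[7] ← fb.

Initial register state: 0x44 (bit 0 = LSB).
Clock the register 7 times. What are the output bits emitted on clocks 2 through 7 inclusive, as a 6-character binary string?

reg_0 = 0x44
clock 1: out=0, reg = 0x22
clock 2: out=0, reg = 0x91
clock 3: out=1, reg = 0x48
clock 4: out=0, reg = 0xA4
clock 5: out=0, reg = 0x52
clock 6: out=0, reg = 0x29
clock 7: out=1, reg = 0x94

010001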